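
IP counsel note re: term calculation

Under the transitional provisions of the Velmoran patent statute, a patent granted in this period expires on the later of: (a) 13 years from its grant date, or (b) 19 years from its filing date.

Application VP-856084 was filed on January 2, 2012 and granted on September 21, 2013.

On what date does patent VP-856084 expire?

(a) grant + 13 years → 21 September 2026.
(b) filing + 19 years → 2 January 2031.
Later of the two: 2 January 2031.

2031-01-02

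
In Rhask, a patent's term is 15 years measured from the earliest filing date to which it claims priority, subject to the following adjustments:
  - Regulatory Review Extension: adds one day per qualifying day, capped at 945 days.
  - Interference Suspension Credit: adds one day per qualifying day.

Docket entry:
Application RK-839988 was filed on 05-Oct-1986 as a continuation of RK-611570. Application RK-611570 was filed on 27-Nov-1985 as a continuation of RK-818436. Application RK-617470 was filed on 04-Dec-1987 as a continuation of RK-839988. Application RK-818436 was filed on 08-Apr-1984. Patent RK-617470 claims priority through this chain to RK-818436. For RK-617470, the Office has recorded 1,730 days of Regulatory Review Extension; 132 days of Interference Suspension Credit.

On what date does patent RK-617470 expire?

2002-03-20

Earliest priority filing: 8 April 1984.
Base term: 8 April 1984 + 15 years → 8 April 1999.
Regulatory Review Extension: 1730 days claimed exceeds the 945-day cap, so +945 days → 8 November 2001.
Interference Suspension Credit: +132 days → 20 March 2002.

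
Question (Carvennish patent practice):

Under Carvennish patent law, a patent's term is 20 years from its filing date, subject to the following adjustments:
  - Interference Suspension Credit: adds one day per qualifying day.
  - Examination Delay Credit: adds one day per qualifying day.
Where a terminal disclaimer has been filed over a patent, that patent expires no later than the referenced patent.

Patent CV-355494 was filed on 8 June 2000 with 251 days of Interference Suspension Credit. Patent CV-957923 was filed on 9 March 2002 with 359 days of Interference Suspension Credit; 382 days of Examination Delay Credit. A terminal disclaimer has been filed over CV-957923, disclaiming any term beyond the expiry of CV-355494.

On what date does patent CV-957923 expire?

Natural term of CV-957923:
  Base: filing + 20 years → 9 March 2022.
  Interference Suspension Credit: +359 days → 3 March 2023.
  Examination Delay Credit: +382 days → 19 March 2024.
Expiry of referenced patent CV-355494:
  Base: filing + 20 years → 8 June 2020.
  Interference Suspension Credit: +251 days → 14 February 2021.
Terminal disclaimer: CV-957923 expires on the earlier of 19 March 2024 and 14 February 2021.

February 14, 2021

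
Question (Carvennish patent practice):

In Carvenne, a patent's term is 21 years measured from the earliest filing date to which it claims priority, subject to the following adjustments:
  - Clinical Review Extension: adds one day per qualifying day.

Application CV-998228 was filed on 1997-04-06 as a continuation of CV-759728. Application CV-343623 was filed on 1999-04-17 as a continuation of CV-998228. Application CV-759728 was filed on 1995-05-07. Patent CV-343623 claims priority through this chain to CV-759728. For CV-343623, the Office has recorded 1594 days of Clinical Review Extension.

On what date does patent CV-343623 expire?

2020-09-17

Earliest priority filing: 7 May 1995.
Base term: 7 May 1995 + 21 years → 7 May 2016.
Clinical Review Extension: +1594 days → 17 September 2020.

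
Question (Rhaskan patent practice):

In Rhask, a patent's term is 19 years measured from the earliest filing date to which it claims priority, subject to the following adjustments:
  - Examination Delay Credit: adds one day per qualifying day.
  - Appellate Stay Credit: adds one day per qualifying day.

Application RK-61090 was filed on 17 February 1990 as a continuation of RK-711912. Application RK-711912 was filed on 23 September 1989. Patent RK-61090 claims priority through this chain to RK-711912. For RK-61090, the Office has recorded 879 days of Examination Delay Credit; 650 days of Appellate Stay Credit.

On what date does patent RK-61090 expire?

Earliest priority filing: 23 September 1989.
Base term: 23 September 1989 + 19 years → 23 September 2008.
Examination Delay Credit: +879 days → 19 February 2011.
Appellate Stay Credit: +650 days → 30 November 2012.

2012-11-30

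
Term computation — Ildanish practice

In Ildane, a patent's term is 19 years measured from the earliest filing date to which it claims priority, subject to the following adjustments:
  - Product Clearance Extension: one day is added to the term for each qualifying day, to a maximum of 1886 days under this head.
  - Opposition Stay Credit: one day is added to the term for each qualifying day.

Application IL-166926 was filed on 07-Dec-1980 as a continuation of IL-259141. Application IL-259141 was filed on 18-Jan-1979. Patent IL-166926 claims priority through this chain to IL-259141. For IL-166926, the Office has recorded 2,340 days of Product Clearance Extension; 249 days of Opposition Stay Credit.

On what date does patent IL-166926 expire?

Earliest priority filing: 18 January 1979.
Base term: 18 January 1979 + 19 years → 18 January 1998.
Product Clearance Extension: 2340 days claimed exceeds the 1886-day cap, so +1886 days → 19 March 2003.
Opposition Stay Credit: +249 days → 23 November 2003.

2003-11-23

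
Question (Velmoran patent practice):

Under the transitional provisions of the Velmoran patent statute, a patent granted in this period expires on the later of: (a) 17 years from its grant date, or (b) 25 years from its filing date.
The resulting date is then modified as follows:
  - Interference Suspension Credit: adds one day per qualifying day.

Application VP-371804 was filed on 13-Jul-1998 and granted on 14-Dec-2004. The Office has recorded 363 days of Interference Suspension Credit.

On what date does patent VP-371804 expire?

2024-07-10

(a) grant + 17 years → 14 December 2021.
(b) filing + 25 years → 13 July 2023.
Later of the two: 13 July 2023.
Interference Suspension Credit: +363 days → 10 July 2024.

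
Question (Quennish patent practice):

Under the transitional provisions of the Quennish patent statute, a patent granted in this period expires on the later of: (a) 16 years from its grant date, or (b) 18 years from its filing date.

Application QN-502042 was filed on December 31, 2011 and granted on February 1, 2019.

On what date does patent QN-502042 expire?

2035-02-01

(a) grant + 16 years → 1 February 2035.
(b) filing + 18 years → 31 December 2029.
Later of the two: 1 February 2035.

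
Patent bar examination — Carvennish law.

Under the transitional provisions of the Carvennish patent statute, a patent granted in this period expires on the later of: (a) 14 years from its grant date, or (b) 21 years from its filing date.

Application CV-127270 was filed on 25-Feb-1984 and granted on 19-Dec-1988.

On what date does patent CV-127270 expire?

February 25, 2005

(a) grant + 14 years → 19 December 2002.
(b) filing + 21 years → 25 February 2005.
Later of the two: 25 February 2005.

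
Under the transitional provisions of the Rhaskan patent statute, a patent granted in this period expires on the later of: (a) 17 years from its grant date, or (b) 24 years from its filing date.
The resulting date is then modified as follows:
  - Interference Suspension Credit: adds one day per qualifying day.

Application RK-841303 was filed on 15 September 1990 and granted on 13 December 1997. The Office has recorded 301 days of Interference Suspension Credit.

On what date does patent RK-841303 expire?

2015-10-10

(a) grant + 17 years → 13 December 2014.
(b) filing + 24 years → 15 September 2014.
Later of the two: 13 December 2014.
Interference Suspension Credit: +301 days → 10 October 2015.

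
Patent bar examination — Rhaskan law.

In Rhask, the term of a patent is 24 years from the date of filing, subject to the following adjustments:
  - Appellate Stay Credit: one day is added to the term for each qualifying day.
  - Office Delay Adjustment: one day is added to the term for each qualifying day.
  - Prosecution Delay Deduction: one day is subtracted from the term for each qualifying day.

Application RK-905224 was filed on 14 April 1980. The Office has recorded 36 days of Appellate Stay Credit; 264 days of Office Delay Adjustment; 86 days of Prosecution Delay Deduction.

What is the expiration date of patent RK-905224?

2004-11-14

Base term: filing date + 24 years → 14 April 2004.
Appellate Stay Credit: +36 days → 20 May 2004.
Office Delay Adjustment: +264 days → 8 February 2005.
Prosecution Delay Deduction: −86 days → 14 November 2004.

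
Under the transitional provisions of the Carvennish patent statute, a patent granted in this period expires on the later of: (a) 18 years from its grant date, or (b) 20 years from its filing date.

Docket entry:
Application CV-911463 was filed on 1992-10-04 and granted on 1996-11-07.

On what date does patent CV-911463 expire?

2014-11-07

(a) grant + 18 years → 7 November 2014.
(b) filing + 20 years → 4 October 2012.
Later of the two: 7 November 2014.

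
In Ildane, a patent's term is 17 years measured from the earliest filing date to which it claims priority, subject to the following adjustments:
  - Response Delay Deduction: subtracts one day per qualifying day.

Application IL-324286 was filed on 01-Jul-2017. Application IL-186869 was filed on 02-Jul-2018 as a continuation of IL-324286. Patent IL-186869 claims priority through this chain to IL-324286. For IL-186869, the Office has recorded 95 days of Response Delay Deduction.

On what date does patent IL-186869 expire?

March 28, 2034

Earliest priority filing: 1 July 2017.
Base term: 1 July 2017 + 17 years → 1 July 2034.
Response Delay Deduction: −95 days → 28 March 2034.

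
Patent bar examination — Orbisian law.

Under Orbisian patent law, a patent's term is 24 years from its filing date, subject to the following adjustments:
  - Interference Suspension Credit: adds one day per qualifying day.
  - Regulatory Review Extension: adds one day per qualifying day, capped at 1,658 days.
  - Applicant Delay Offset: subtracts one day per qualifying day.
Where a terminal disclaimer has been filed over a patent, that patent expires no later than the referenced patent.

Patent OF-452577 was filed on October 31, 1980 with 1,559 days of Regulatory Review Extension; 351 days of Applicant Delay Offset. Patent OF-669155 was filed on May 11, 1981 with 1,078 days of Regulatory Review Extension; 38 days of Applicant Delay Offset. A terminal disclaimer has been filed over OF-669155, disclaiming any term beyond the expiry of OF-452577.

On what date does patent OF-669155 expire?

2008-02-21

Natural term of OF-669155:
  Base: filing + 24 years → 11 May 2005.
  Regulatory Review Extension: 1078 days (within the 1658-day cap) → +1078 days → 23 April 2008.
  Applicant Delay Offset: −38 days → 16 March 2008.
Expiry of referenced patent OF-452577:
  Base: filing + 24 years → 31 October 2004.
  Regulatory Review Extension: 1559 days (within the 1658-day cap) → +1559 days → 6 February 2009.
  Applicant Delay Offset: −351 days → 21 February 2008.
Terminal disclaimer: OF-669155 expires on the earlier of 16 March 2008 and 21 February 2008.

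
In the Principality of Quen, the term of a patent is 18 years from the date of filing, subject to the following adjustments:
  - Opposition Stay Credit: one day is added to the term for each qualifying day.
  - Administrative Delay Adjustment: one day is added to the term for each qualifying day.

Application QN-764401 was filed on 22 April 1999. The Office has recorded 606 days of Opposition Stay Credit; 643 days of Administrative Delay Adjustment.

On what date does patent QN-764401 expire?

2020-09-22

Base term: filing date + 18 years → 22 April 2017.
Opposition Stay Credit: +606 days → 19 December 2018.
Administrative Delay Adjustment: +643 days → 22 September 2020.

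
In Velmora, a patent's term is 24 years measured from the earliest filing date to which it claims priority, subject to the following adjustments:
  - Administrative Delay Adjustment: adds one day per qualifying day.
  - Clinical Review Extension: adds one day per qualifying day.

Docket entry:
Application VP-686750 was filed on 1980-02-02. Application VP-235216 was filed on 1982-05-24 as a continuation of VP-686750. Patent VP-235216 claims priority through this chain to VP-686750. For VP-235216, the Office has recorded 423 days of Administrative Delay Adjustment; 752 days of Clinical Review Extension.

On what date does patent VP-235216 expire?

Earliest priority filing: 2 February 1980.
Base term: 2 February 1980 + 24 years → 2 February 2004.
Administrative Delay Adjustment: +423 days → 31 March 2005.
Clinical Review Extension: +752 days → 22 April 2007.

2007-04-22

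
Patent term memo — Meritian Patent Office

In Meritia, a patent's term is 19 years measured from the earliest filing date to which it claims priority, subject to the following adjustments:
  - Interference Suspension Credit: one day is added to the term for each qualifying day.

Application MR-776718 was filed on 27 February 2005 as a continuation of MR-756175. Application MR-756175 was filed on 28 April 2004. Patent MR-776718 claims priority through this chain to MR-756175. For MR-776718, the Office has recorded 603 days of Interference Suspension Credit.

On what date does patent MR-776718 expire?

Earliest priority filing: 28 April 2004.
Base term: 28 April 2004 + 19 years → 28 April 2023.
Interference Suspension Credit: +603 days → 21 December 2024.

December 21, 2024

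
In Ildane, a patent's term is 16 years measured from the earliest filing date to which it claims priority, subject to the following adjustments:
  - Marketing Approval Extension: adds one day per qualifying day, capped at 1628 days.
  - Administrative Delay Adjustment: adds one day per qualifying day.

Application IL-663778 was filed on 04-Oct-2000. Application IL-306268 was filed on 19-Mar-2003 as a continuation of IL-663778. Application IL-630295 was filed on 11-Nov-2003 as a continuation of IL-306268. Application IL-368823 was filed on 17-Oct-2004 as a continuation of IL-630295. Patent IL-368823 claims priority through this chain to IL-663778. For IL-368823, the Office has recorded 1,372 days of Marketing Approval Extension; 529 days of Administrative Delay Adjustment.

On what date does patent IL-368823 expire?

December 18, 2021

Earliest priority filing: 4 October 2000.
Base term: 4 October 2000 + 16 years → 4 October 2016.
Marketing Approval Extension: 1372 days (within the 1628-day cap) → +1372 days → 7 July 2020.
Administrative Delay Adjustment: +529 days → 18 December 2021.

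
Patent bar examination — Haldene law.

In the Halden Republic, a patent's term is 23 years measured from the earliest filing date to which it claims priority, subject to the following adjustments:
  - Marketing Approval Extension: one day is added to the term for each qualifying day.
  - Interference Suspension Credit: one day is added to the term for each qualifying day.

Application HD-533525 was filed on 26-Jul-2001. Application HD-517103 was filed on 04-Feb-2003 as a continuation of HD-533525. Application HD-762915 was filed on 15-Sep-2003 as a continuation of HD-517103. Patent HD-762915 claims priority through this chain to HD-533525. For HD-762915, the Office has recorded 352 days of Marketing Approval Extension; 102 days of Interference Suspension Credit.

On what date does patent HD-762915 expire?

Earliest priority filing: 26 July 2001.
Base term: 26 July 2001 + 23 years → 26 July 2024.
Marketing Approval Extension: +352 days → 13 July 2025.
Interference Suspension Credit: +102 days → 23 October 2025.

2025-10-23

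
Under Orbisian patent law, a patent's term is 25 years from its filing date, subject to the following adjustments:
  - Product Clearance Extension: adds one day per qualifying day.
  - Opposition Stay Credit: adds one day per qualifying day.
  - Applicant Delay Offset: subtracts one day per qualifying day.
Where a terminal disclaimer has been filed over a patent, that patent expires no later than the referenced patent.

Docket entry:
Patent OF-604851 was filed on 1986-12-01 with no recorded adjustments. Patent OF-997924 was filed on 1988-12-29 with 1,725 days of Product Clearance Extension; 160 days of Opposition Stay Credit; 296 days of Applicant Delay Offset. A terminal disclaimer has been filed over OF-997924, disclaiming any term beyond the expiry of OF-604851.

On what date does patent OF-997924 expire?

Natural term of OF-997924:
  Base: filing + 25 years → 29 December 2013.
  Product Clearance Extension: +1725 days → 19 September 2018.
  Opposition Stay Credit: +160 days → 26 February 2019.
  Applicant Delay Offset: −296 days → 6 May 2018.
Expiry of referenced patent OF-604851:
  Base: filing + 25 years → 1 December 2011.
Terminal disclaimer: OF-997924 expires on the earlier of 6 May 2018 and 1 December 2011.

December 1, 2011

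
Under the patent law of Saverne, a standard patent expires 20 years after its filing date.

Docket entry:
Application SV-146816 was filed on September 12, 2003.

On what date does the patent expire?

Filing date + 20 years → 12 September 2023.

September 12, 2023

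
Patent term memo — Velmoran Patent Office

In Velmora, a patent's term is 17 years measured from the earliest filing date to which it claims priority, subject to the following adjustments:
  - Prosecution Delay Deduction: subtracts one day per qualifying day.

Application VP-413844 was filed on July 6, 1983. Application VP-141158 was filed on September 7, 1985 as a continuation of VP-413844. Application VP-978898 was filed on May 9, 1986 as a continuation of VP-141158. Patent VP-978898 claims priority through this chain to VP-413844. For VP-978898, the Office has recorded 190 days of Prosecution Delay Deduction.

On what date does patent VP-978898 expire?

December 29, 1999

Earliest priority filing: 6 July 1983.
Base term: 6 July 1983 + 17 years → 6 July 2000.
Prosecution Delay Deduction: −190 days → 29 December 1999.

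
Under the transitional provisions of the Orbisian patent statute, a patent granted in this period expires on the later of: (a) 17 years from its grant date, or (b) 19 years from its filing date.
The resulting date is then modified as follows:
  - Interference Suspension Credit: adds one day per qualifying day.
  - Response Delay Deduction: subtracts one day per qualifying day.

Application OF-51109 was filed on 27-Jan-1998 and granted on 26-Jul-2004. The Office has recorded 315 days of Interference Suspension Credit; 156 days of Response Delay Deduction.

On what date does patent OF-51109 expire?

(a) grant + 17 years → 26 July 2021.
(b) filing + 19 years → 27 January 2017.
Later of the two: 26 July 2021.
Interference Suspension Credit: +315 days → 6 June 2022.
Response Delay Deduction: −156 days → 1 January 2022.

2022-01-01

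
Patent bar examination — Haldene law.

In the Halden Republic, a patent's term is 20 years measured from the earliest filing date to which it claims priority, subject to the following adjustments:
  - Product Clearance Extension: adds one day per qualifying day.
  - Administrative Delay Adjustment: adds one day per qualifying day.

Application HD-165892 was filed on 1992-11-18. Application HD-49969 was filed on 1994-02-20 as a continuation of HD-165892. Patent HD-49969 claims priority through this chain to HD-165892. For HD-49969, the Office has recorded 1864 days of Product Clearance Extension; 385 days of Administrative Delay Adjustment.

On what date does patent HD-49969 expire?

2019-01-15

Earliest priority filing: 18 November 1992.
Base term: 18 November 1992 + 20 years → 18 November 2012.
Product Clearance Extension: +1864 days → 26 December 2017.
Administrative Delay Adjustment: +385 days → 15 January 2019.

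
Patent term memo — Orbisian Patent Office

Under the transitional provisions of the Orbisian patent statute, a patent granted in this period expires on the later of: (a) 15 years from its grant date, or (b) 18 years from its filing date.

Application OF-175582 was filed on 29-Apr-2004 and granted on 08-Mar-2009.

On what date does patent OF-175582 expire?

2024-03-08

(a) grant + 15 years → 8 March 2024.
(b) filing + 18 years → 29 April 2022.
Later of the two: 8 March 2024.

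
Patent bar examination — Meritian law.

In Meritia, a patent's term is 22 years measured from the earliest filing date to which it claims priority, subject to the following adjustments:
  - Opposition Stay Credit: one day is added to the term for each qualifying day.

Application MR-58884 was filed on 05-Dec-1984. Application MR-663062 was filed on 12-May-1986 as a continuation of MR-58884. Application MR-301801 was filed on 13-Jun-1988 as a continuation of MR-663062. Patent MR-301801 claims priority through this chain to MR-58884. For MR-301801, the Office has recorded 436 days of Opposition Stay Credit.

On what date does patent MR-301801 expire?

February 14, 2008

Earliest priority filing: 5 December 1984.
Base term: 5 December 1984 + 22 years → 5 December 2006.
Opposition Stay Credit: +436 days → 14 February 2008.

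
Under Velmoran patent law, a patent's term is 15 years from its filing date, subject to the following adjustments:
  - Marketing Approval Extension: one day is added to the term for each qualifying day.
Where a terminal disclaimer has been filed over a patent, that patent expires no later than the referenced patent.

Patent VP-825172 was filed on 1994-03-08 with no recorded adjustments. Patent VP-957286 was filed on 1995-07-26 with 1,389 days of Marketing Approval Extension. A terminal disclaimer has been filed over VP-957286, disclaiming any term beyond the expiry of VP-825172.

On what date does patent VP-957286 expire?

Natural term of VP-957286:
  Base: filing + 15 years → 26 July 2010.
  Marketing Approval Extension: +1389 days → 15 May 2014.
Expiry of referenced patent VP-825172:
  Base: filing + 15 years → 8 March 2009.
Terminal disclaimer: VP-957286 expires on the earlier of 15 May 2014 and 8 March 2009.

2009-03-08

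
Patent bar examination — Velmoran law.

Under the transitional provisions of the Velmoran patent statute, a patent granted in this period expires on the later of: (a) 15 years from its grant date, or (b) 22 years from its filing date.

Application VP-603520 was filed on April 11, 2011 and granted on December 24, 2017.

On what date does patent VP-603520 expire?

2033-04-11

(a) grant + 15 years → 24 December 2032.
(b) filing + 22 years → 11 April 2033.
Later of the two: 11 April 2033.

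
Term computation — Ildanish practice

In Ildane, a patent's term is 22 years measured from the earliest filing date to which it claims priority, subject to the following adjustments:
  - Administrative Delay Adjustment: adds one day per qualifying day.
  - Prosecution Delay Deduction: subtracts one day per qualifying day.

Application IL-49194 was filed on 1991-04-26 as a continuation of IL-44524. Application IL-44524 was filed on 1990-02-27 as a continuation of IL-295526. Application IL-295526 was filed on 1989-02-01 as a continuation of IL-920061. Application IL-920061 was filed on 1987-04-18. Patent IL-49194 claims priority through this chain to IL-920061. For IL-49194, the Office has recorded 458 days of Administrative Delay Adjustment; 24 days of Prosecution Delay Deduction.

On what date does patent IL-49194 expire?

Earliest priority filing: 18 April 1987.
Base term: 18 April 1987 + 22 years → 18 April 2009.
Administrative Delay Adjustment: +458 days → 20 July 2010.
Prosecution Delay Deduction: −24 days → 26 June 2010.

2010-06-26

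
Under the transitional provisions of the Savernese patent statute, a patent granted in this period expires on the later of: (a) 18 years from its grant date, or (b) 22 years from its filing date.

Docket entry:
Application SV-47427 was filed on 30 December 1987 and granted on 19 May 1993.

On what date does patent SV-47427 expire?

2011-05-19

(a) grant + 18 years → 19 May 2011.
(b) filing + 22 years → 30 December 2009.
Later of the two: 19 May 2011.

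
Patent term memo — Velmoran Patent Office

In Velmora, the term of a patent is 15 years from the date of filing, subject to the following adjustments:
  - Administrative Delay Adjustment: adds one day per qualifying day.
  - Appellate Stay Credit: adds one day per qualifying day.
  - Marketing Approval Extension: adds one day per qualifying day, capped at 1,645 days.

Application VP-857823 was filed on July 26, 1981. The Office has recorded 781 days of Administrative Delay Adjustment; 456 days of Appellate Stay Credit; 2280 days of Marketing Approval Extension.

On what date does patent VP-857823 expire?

Base term: filing date + 15 years → 26 July 1996.
Administrative Delay Adjustment: +781 days → 15 September 1998.
Appellate Stay Credit: +456 days → 15 December 1999.
Marketing Approval Extension: 2280 days claimed exceeds the 1645-day cap, so +1645 days → 16 June 2004.

2004-06-16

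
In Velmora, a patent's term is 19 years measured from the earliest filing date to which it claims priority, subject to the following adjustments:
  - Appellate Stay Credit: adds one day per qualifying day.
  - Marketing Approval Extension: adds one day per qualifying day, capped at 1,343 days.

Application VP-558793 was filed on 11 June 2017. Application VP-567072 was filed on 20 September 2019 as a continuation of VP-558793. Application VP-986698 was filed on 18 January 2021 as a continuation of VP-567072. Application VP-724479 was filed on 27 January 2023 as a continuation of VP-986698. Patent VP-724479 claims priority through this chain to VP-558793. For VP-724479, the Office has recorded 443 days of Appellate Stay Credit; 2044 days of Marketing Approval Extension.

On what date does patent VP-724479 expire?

May 2, 2041

Earliest priority filing: 11 June 2017.
Base term: 11 June 2017 + 19 years → 11 June 2036.
Appellate Stay Credit: +443 days → 28 August 2037.
Marketing Approval Extension: 2044 days claimed exceeds the 1343-day cap, so +1343 days → 2 May 2041.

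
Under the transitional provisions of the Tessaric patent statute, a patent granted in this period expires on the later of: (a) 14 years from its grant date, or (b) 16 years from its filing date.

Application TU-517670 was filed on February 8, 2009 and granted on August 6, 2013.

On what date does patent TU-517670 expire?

(a) grant + 14 years → 6 August 2027.
(b) filing + 16 years → 8 February 2025.
Later of the two: 6 August 2027.

August 6, 2027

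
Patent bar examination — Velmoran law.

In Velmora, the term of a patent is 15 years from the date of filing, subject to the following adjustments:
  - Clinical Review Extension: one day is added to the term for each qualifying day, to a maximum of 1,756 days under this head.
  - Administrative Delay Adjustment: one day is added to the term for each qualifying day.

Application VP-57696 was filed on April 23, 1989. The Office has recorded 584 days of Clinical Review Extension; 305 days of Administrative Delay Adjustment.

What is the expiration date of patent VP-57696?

2006-09-29

Base term: filing date + 15 years → 23 April 2004.
Clinical Review Extension: 584 days (within the 1756-day cap) → +584 days → 28 November 2005.
Administrative Delay Adjustment: +305 days → 29 September 2006.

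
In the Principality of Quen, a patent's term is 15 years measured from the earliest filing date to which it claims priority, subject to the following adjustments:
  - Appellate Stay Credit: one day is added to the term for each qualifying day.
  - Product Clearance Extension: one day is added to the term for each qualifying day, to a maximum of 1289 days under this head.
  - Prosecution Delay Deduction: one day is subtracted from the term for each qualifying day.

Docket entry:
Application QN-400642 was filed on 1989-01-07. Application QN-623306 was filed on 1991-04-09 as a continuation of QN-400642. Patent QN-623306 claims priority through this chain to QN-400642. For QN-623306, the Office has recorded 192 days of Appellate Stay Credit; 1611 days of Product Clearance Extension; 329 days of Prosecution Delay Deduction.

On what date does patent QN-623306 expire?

Earliest priority filing: 7 January 1989.
Base term: 7 January 1989 + 15 years → 7 January 2004.
Appellate Stay Credit: +192 days → 17 July 2004.
Product Clearance Extension: 1611 days claimed exceeds the 1289-day cap, so +1289 days → 27 January 2008.
Prosecution Delay Deduction: −329 days → 4 March 2007.

March 4, 2007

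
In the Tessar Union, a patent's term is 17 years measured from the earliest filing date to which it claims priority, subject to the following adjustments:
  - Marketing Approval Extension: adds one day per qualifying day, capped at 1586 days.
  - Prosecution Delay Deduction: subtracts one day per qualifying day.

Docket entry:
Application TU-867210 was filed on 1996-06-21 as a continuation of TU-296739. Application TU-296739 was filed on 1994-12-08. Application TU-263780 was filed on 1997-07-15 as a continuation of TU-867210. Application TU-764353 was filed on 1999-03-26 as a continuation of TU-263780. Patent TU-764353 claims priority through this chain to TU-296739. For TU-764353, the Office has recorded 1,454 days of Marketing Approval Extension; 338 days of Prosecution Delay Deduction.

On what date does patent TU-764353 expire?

Earliest priority filing: 8 December 1994.
Base term: 8 December 1994 + 17 years → 8 December 2011.
Marketing Approval Extension: 1454 days (within the 1586-day cap) → +1454 days → 1 December 2015.
Prosecution Delay Deduction: −338 days → 28 December 2014.

December 28, 2014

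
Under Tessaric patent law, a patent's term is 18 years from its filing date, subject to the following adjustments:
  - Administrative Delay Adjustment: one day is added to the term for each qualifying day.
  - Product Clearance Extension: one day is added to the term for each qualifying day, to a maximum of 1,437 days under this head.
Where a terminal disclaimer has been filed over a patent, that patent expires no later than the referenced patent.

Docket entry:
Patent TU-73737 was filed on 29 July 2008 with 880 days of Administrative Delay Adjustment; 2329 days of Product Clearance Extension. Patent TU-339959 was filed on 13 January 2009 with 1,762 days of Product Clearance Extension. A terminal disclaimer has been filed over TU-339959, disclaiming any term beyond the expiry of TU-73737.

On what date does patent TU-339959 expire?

December 20, 2030

Natural term of TU-339959:
  Base: filing + 18 years → 13 January 2027.
  Product Clearance Extension: 1762 days claimed exceeds the 1437-day cap, so +1437 days → 20 December 2030.
Expiry of referenced patent TU-73737:
  Base: filing + 18 years → 29 July 2026.
  Administrative Delay Adjustment: +880 days → 25 December 2028.
  Product Clearance Extension: 2329 days claimed exceeds the 1437-day cap, so +1437 days → 1 December 2032.
Terminal disclaimer: TU-339959 expires on the earlier of 20 December 2030 and 1 December 2032.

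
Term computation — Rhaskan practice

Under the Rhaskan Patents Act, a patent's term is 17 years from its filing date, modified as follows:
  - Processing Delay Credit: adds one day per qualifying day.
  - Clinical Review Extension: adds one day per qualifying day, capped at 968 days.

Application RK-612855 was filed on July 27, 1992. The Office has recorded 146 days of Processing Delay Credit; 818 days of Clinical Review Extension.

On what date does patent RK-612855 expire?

2012-03-17

Base term: filing date + 17 years → 27 July 2009.
Processing Delay Credit: +146 days → 20 December 2009.
Clinical Review Extension: 818 days (within the 968-day cap) → +818 days → 17 March 2012.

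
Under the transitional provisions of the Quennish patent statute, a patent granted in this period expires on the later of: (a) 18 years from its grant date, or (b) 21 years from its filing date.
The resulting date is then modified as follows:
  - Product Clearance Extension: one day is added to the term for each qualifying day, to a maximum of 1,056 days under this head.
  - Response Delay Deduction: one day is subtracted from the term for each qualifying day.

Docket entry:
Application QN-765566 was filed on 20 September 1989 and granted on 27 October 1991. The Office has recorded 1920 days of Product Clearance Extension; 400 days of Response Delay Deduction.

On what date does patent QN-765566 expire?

(a) grant + 18 years → 27 October 2009.
(b) filing + 21 years → 20 September 2010.
Later of the two: 20 September 2010.
Product Clearance Extension: 1920 days claimed exceeds the 1056-day cap, so +1056 days → 11 August 2013.
Response Delay Deduction: −400 days → 7 July 2012.

2012-07-07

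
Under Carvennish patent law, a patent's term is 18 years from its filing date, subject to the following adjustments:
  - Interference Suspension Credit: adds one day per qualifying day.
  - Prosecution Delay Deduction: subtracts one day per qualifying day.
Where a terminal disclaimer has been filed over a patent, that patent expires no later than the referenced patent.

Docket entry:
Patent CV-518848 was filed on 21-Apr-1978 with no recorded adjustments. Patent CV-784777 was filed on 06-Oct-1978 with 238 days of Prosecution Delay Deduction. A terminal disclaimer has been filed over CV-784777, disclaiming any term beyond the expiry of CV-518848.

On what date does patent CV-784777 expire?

Natural term of CV-784777:
  Base: filing + 18 years → 6 October 1996.
  Prosecution Delay Deduction: −238 days → 11 February 1996.
Expiry of referenced patent CV-518848:
  Base: filing + 18 years → 21 April 1996.
Terminal disclaimer: CV-784777 expires on the earlier of 11 February 1996 and 21 April 1996.

1996-02-11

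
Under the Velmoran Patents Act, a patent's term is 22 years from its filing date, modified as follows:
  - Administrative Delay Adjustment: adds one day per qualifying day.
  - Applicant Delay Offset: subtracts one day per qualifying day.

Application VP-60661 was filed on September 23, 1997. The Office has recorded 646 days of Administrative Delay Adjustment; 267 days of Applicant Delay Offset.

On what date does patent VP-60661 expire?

October 6, 2020

Base term: filing date + 22 years → 23 September 2019.
Administrative Delay Adjustment: +646 days → 30 June 2021.
Applicant Delay Offset: −267 days → 6 October 2020.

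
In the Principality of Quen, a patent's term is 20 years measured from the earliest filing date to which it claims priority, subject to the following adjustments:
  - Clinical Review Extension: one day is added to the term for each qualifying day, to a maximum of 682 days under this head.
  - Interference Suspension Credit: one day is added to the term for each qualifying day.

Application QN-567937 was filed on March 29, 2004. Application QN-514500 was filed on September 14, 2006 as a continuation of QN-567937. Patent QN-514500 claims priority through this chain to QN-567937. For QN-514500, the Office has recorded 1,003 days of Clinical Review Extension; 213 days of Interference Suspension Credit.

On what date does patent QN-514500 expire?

2026-09-10

Earliest priority filing: 29 March 2004.
Base term: 29 March 2004 + 20 years → 29 March 2024.
Clinical Review Extension: 1003 days claimed exceeds the 682-day cap, so +682 days → 9 February 2026.
Interference Suspension Credit: +213 days → 10 September 2026.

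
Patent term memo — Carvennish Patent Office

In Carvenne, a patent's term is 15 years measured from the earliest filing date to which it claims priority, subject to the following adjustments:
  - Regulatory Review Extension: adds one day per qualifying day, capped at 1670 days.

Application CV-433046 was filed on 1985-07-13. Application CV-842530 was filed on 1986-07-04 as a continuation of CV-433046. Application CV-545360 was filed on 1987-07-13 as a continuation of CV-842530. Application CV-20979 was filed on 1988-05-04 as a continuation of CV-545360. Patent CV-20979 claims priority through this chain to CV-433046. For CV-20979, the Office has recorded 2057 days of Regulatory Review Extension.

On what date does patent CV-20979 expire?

2005-02-07

Earliest priority filing: 13 July 1985.
Base term: 13 July 1985 + 15 years → 13 July 2000.
Regulatory Review Extension: 2057 days claimed exceeds the 1670-day cap, so +1670 days → 7 February 2005.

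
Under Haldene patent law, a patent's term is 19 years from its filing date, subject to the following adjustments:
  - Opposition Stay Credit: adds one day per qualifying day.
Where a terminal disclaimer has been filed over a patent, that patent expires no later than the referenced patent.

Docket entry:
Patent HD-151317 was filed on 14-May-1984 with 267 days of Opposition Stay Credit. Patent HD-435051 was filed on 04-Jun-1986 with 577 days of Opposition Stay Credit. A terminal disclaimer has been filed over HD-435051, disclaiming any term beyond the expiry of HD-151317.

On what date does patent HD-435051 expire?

Natural term of HD-435051:
  Base: filing + 19 years → 4 June 2005.
  Opposition Stay Credit: +577 days → 2 January 2007.
Expiry of referenced patent HD-151317:
  Base: filing + 19 years → 14 May 2003.
  Opposition Stay Credit: +267 days → 5 February 2004.
Terminal disclaimer: HD-435051 expires on the earlier of 2 January 2007 and 5 February 2004.

February 5, 2004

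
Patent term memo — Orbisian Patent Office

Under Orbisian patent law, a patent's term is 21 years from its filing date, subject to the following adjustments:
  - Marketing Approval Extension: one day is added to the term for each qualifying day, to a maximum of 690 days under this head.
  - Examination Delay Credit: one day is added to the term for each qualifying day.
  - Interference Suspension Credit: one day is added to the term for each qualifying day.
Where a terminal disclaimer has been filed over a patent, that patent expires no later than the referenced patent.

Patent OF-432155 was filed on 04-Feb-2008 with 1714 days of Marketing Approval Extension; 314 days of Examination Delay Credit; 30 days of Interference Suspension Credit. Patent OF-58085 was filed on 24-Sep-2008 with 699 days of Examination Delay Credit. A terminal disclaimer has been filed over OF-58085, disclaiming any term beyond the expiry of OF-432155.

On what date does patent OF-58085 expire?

August 24, 2031

Natural term of OF-58085:
  Base: filing + 21 years → 24 September 2029.
  Examination Delay Credit: +699 days → 24 August 2031.
Expiry of referenced patent OF-432155:
  Base: filing + 21 years → 4 February 2029.
  Marketing Approval Extension: 1714 days claimed exceeds the 690-day cap, so +690 days → 26 December 2030.
  Examination Delay Credit: +314 days → 5 November 2031.
  Interference Suspension Credit: +30 days → 5 December 2031.
Terminal disclaimer: OF-58085 expires on the earlier of 24 August 2031 and 5 December 2031.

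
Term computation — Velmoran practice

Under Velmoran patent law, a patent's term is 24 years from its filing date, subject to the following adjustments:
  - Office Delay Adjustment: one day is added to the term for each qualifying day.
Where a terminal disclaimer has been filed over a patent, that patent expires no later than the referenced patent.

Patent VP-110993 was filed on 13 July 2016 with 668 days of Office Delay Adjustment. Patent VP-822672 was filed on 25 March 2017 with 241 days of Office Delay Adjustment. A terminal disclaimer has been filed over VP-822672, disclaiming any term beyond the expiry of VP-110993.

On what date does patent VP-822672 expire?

November 21, 2041

Natural term of VP-822672:
  Base: filing + 24 years → 25 March 2041.
  Office Delay Adjustment: +241 days → 21 November 2041.
Expiry of referenced patent VP-110993:
  Base: filing + 24 years → 13 July 2040.
  Office Delay Adjustment: +668 days → 12 May 2042.
Terminal disclaimer: VP-822672 expires on the earlier of 21 November 2041 and 12 May 2042.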